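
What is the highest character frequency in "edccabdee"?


Input: edccabdee
Character counts:
  'a': 1
  'b': 1
  'c': 2
  'd': 2
  'e': 3
Maximum frequency: 3

3


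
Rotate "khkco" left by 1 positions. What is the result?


Input: "khkco", rotate left by 1
First 1 characters: "k"
Remaining characters: "hkco"
Concatenate remaining + first: "hkco" + "k" = "hkcok"

hkcok


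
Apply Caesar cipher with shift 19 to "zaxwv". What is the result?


Caesar cipher: shift "zaxwv" by 19
  'z' (pos 25) + 19 = pos 18 = 's'
  'a' (pos 0) + 19 = pos 19 = 't'
  'x' (pos 23) + 19 = pos 16 = 'q'
  'w' (pos 22) + 19 = pos 15 = 'p'
  'v' (pos 21) + 19 = pos 14 = 'o'
Result: stqpo

stqpo


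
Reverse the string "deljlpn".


Input: deljlpn
Reading characters right to left:
  Position 6: 'n'
  Position 5: 'p'
  Position 4: 'l'
  Position 3: 'j'
  Position 2: 'l'
  Position 1: 'e'
  Position 0: 'd'
Reversed: npljled

npljled


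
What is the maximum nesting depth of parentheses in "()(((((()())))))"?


Input: "()(((((()())))))"
Tracking depth:
  Position 0 '(': depth becomes 1
  Position 1 ')': depth becomes 0
  Position 2 '(': depth becomes 1
  Position 3 '(': depth becomes 2
  Position 4 '(': depth becomes 3
  Position 5 '(': depth becomes 4
  Position 6 '(': depth becomes 5
  Position 7 '(': depth becomes 6
  Position 8 ')': depth becomes 5
  Position 9 '(': depth becomes 6
  Position 10 ')': depth becomes 5
  Position 11 ')': depth becomes 4
  Position 12 ')': depth becomes 3
  Position 13 ')': depth becomes 2
  Position 14 ')': depth becomes 1
  Position 15 ')': depth becomes 0
Maximum depth reached: 6

6


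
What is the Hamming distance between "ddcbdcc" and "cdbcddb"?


Comparing "ddcbdcc" and "cdbcddb" position by position:
  Position 0: 'd' vs 'c' => differ
  Position 1: 'd' vs 'd' => same
  Position 2: 'c' vs 'b' => differ
  Position 3: 'b' vs 'c' => differ
  Position 4: 'd' vs 'd' => same
  Position 5: 'c' vs 'd' => differ
  Position 6: 'c' vs 'b' => differ
Total differences (Hamming distance): 5

5


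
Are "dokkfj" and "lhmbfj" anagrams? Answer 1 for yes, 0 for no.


Strings: "dokkfj", "lhmbfj"
Sorted first:  dfjkko
Sorted second: bfhjlm
Differ at position 0: 'd' vs 'b' => not anagrams

0


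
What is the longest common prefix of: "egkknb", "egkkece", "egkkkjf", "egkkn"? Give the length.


Words: egkknb, egkkece, egkkkjf, egkkn
  Position 0: all 'e' => match
  Position 1: all 'g' => match
  Position 2: all 'k' => match
  Position 3: all 'k' => match
  Position 4: ('n', 'e', 'k', 'n') => mismatch, stop
LCP = "egkk" (length 4)

4


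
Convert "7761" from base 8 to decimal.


Input: "7761" in base 8
Positional expansion:
  Digit '7' (value 7) x 8^3 = 3584
  Digit '7' (value 7) x 8^2 = 448
  Digit '6' (value 6) x 8^1 = 48
  Digit '1' (value 1) x 8^0 = 1
Sum = 4081

4081


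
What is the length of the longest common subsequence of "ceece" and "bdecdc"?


LCS of "ceece" and "bdecdc"
DP table:
           b    d    e    c    d    c
      0    0    0    0    0    0    0
  c   0    0    0    0    1    1    1
  e   0    0    0    1    1    1    1
  e   0    0    0    1    1    1    1
  c   0    0    0    1    2    2    2
  e   0    0    0    1    2    2    2
LCS length = dp[5][6] = 2

2


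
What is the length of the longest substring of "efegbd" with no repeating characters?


Input: "efegbd"
Sliding window (track last position of each char):
  Position 0 ('e'): window [0,0] length 1 -- new best
  Position 1 ('f'): window [0,1] length 2 -- new best
  Position 2 ('e'): repeat (last at 0), move window start to 1
  Position 2 ('e'): window [1,2] length 2
  Position 3 ('g'): window [1,3] length 3 -- new best
  Position 4 ('b'): window [1,4] length 4 -- new best
  Position 5 ('d'): window [1,5] length 5 -- new best
Longest substring with no repeats: "fegbd" with length 5

5


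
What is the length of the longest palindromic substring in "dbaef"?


Input: "dbaef"
Checking substrings for palindromes:
  No multi-char palindromic substrings found
Longest palindromic substring: "d" with length 1

1


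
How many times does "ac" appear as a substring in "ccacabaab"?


Searching for "ac" in "ccacabaab"
Scanning each position:
  Position 0: "cc" => no
  Position 1: "ca" => no
  Position 2: "ac" => MATCH
  Position 3: "ca" => no
  Position 4: "ab" => no
  Position 5: "ba" => no
  Position 6: "aa" => no
  Position 7: "ab" => no
Total occurrences: 1

1


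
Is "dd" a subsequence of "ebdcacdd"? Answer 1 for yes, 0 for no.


Check if "dd" is a subsequence of "ebdcacdd"
Greedy scan:
  Position 0 ('e'): no match needed
  Position 1 ('b'): no match needed
  Position 2 ('d'): matches sub[0] = 'd'
  Position 3 ('c'): no match needed
  Position 4 ('a'): no match needed
  Position 5 ('c'): no match needed
  Position 6 ('d'): matches sub[1] = 'd'
  Position 7 ('d'): no match needed
All 2 characters matched => is a subsequence

1


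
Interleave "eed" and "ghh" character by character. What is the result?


Interleaving "eed" and "ghh":
  Position 0: 'e' from first, 'g' from second => "eg"
  Position 1: 'e' from first, 'h' from second => "eh"
  Position 2: 'd' from first, 'h' from second => "dh"
Result: egehdh

egehdh


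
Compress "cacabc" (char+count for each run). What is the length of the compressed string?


Input: cacabc
Runs:
  'c' x 1 => "c1"
  'a' x 1 => "a1"
  'c' x 1 => "c1"
  'a' x 1 => "a1"
  'b' x 1 => "b1"
  'c' x 1 => "c1"
Compressed: "c1a1c1a1b1c1"
Compressed length: 12

12


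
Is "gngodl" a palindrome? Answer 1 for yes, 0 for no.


Input: gngodl
Reversed: ldogng
  Compare pos 0 ('g') with pos 5 ('l'): MISMATCH
  Compare pos 1 ('n') with pos 4 ('d'): MISMATCH
  Compare pos 2 ('g') with pos 3 ('o'): MISMATCH
Result: not a palindrome

0


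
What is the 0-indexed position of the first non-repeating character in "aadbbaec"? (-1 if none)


Input: aadbbaec
Character frequencies:
  'a': 3
  'b': 2
  'c': 1
  'd': 1
  'e': 1
Scanning left to right for freq == 1:
  Position 0 ('a'): freq=3, skip
  Position 1 ('a'): freq=3, skip
  Position 2 ('d'): unique! => answer = 2

2


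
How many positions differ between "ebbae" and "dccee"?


Comparing "ebbae" and "dccee" position by position:
  Position 0: 'e' vs 'd' => DIFFER
  Position 1: 'b' vs 'c' => DIFFER
  Position 2: 'b' vs 'c' => DIFFER
  Position 3: 'a' vs 'e' => DIFFER
  Position 4: 'e' vs 'e' => same
Positions that differ: 4

4


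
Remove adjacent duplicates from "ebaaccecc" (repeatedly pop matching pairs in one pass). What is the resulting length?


Input: ebaaccecc
Stack-based adjacent duplicate removal:
  Read 'e': push. Stack: e
  Read 'b': push. Stack: eb
  Read 'a': push. Stack: eba
  Read 'a': matches stack top 'a' => pop. Stack: eb
  Read 'c': push. Stack: ebc
  Read 'c': matches stack top 'c' => pop. Stack: eb
  Read 'e': push. Stack: ebe
  Read 'c': push. Stack: ebec
  Read 'c': matches stack top 'c' => pop. Stack: ebe
Final stack: "ebe" (length 3)

3


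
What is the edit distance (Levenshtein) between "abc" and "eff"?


Computing edit distance: "abc" -> "eff"
DP table:
           e    f    f
      0    1    2    3
  a   1    1    2    3
  b   2    2    2    3
  c   3    3    3    3
Edit distance = dp[3][3] = 3

3


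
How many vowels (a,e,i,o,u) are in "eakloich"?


Input: eakloich
Checking each character:
  'e' at position 0: vowel (running total: 1)
  'a' at position 1: vowel (running total: 2)
  'k' at position 2: consonant
  'l' at position 3: consonant
  'o' at position 4: vowel (running total: 3)
  'i' at position 5: vowel (running total: 4)
  'c' at position 6: consonant
  'h' at position 7: consonant
Total vowels: 4

4


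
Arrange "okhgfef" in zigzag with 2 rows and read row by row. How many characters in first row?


Zigzag "okhgfef" into 2 rows:
Placing characters:
  'o' => row 0
  'k' => row 1
  'h' => row 0
  'g' => row 1
  'f' => row 0
  'e' => row 1
  'f' => row 0
Rows:
  Row 0: "ohff"
  Row 1: "kge"
First row length: 4

4


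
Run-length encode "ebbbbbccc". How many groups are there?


Input: ebbbbbccc
Scanning for consecutive runs:
  Group 1: 'e' x 1 (positions 0-0)
  Group 2: 'b' x 5 (positions 1-5)
  Group 3: 'c' x 3 (positions 6-8)
Total groups: 3

3


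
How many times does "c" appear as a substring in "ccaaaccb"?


Searching for "c" in "ccaaaccb"
Scanning each position:
  Position 0: "c" => MATCH
  Position 1: "c" => MATCH
  Position 2: "a" => no
  Position 3: "a" => no
  Position 4: "a" => no
  Position 5: "c" => MATCH
  Position 6: "c" => MATCH
  Position 7: "b" => no
Total occurrences: 4

4


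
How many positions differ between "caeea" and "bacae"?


Comparing "caeea" and "bacae" position by position:
  Position 0: 'c' vs 'b' => DIFFER
  Position 1: 'a' vs 'a' => same
  Position 2: 'e' vs 'c' => DIFFER
  Position 3: 'e' vs 'a' => DIFFER
  Position 4: 'a' vs 'e' => DIFFER
Positions that differ: 4

4


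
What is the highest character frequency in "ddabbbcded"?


Input: ddabbbcded
Character counts:
  'a': 1
  'b': 3
  'c': 1
  'd': 4
  'e': 1
Maximum frequency: 4

4


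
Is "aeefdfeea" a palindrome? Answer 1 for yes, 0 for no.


Input: aeefdfeea
Reversed: aeefdfeea
  Compare pos 0 ('a') with pos 8 ('a'): match
  Compare pos 1 ('e') with pos 7 ('e'): match
  Compare pos 2 ('e') with pos 6 ('e'): match
  Compare pos 3 ('f') with pos 5 ('f'): match
Result: palindrome

1


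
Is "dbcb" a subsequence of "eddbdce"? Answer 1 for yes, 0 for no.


Check if "dbcb" is a subsequence of "eddbdce"
Greedy scan:
  Position 0 ('e'): no match needed
  Position 1 ('d'): matches sub[0] = 'd'
  Position 2 ('d'): no match needed
  Position 3 ('b'): matches sub[1] = 'b'
  Position 4 ('d'): no match needed
  Position 5 ('c'): matches sub[2] = 'c'
  Position 6 ('e'): no match needed
Only matched 3/4 characters => not a subsequence

0


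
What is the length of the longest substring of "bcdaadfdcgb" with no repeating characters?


Input: "bcdaadfdcgb"
Sliding window (track last position of each char):
  Position 0 ('b'): window [0,0] length 1 -- new best
  Position 1 ('c'): window [0,1] length 2 -- new best
  Position 2 ('d'): window [0,2] length 3 -- new best
  Position 3 ('a'): window [0,3] length 4 -- new best
  Position 4 ('a'): repeat (last at 3), move window start to 4
  Position 4 ('a'): window [4,4] length 1
  Position 5 ('d'): window [4,5] length 2
  Position 6 ('f'): window [4,6] length 3
  Position 7 ('d'): repeat (last at 5), move window start to 6
  Position 7 ('d'): window [6,7] length 2
  Position 8 ('c'): window [6,8] length 3
  Position 9 ('g'): window [6,9] length 4
  Position 10 ('b'): window [6,10] length 5 -- new best
Longest substring with no repeats: "fdcgb" with length 5

5


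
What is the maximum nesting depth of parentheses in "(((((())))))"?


Input: "(((((())))))"
Tracking depth:
  Position 0 '(': depth becomes 1
  Position 1 '(': depth becomes 2
  Position 2 '(': depth becomes 3
  Position 3 '(': depth becomes 4
  Position 4 '(': depth becomes 5
  Position 5 '(': depth becomes 6
  Position 6 ')': depth becomes 5
  Position 7 ')': depth becomes 4
  Position 8 ')': depth becomes 3
  Position 9 ')': depth becomes 2
  Position 10 ')': depth becomes 1
  Position 11 ')': depth becomes 0
Maximum depth reached: 6

6


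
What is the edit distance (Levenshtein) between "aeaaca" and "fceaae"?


Computing edit distance: "aeaaca" -> "fceaae"
DP table:
           f    c    e    a    a    e
      0    1    2    3    4    5    6
  a   1    1    2    3    3    4    5
  e   2    2    2    2    3    4    4
  a   3    3    3    3    2    3    4
  a   4    4    4    4    3    2    3
  c   5    5    4    5    4    3    3
  a   6    6    5    5    5    4    4
Edit distance = dp[6][6] = 4

4


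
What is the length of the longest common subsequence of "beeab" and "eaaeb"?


LCS of "beeab" and "eaaeb"
DP table:
           e    a    a    e    b
      0    0    0    0    0    0
  b   0    0    0    0    0    1
  e   0    1    1    1    1    1
  e   0    1    1    1    2    2
  a   0    1    2    2    2    2
  b   0    1    2    2    2    3
LCS length = dp[5][5] = 3

3


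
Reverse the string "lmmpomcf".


Input: lmmpomcf
Reading characters right to left:
  Position 7: 'f'
  Position 6: 'c'
  Position 5: 'm'
  Position 4: 'o'
  Position 3: 'p'
  Position 2: 'm'
  Position 1: 'm'
  Position 0: 'l'
Reversed: fcmopmml

fcmopmml


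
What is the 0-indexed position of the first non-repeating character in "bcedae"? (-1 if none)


Input: bcedae
Character frequencies:
  'a': 1
  'b': 1
  'c': 1
  'd': 1
  'e': 2
Scanning left to right for freq == 1:
  Position 0 ('b'): unique! => answer = 0

0


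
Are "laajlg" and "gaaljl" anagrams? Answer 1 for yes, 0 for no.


Strings: "laajlg", "gaaljl"
Sorted first:  aagjll
Sorted second: aagjll
Sorted forms match => anagrams

1


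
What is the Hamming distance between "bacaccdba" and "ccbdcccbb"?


Comparing "bacaccdba" and "ccbdcccbb" position by position:
  Position 0: 'b' vs 'c' => differ
  Position 1: 'a' vs 'c' => differ
  Position 2: 'c' vs 'b' => differ
  Position 3: 'a' vs 'd' => differ
  Position 4: 'c' vs 'c' => same
  Position 5: 'c' vs 'c' => same
  Position 6: 'd' vs 'c' => differ
  Position 7: 'b' vs 'b' => same
  Position 8: 'a' vs 'b' => differ
Total differences (Hamming distance): 6

6


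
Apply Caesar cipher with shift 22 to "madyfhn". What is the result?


Caesar cipher: shift "madyfhn" by 22
  'm' (pos 12) + 22 = pos 8 = 'i'
  'a' (pos 0) + 22 = pos 22 = 'w'
  'd' (pos 3) + 22 = pos 25 = 'z'
  'y' (pos 24) + 22 = pos 20 = 'u'
  'f' (pos 5) + 22 = pos 1 = 'b'
  'h' (pos 7) + 22 = pos 3 = 'd'
  'n' (pos 13) + 22 = pos 9 = 'j'
Result: iwzubdj

iwzubdj


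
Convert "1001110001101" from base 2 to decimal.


Input: "1001110001101" in base 2
Positional expansion:
  Digit '1' (value 1) x 2^12 = 4096
  Digit '0' (value 0) x 2^11 = 0
  Digit '0' (value 0) x 2^10 = 0
  Digit '1' (value 1) x 2^9 = 512
  Digit '1' (value 1) x 2^8 = 256
  Digit '1' (value 1) x 2^7 = 128
  Digit '0' (value 0) x 2^6 = 0
  Digit '0' (value 0) x 2^5 = 0
  Digit '0' (value 0) x 2^4 = 0
  Digit '1' (value 1) x 2^3 = 8
  Digit '1' (value 1) x 2^2 = 4
  Digit '0' (value 0) x 2^1 = 0
  Digit '1' (value 1) x 2^0 = 1
Sum = 5005

5005


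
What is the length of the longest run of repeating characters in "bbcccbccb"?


Input: "bbcccbccb"
Scanning for longest run:
  Position 1 ('b'): continues run of 'b', length=2
  Position 2 ('c'): new char, reset run to 1
  Position 3 ('c'): continues run of 'c', length=2
  Position 4 ('c'): continues run of 'c', length=3
  Position 5 ('b'): new char, reset run to 1
  Position 6 ('c'): new char, reset run to 1
  Position 7 ('c'): continues run of 'c', length=2
  Position 8 ('b'): new char, reset run to 1
Longest run: 'c' with length 3

3


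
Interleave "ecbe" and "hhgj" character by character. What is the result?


Interleaving "ecbe" and "hhgj":
  Position 0: 'e' from first, 'h' from second => "eh"
  Position 1: 'c' from first, 'h' from second => "ch"
  Position 2: 'b' from first, 'g' from second => "bg"
  Position 3: 'e' from first, 'j' from second => "ej"
Result: ehchbgej

ehchbgej


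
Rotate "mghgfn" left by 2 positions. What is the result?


Input: "mghgfn", rotate left by 2
First 2 characters: "mg"
Remaining characters: "hgfn"
Concatenate remaining + first: "hgfn" + "mg" = "hgfnmg"

hgfnmg


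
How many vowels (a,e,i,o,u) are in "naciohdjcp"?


Input: naciohdjcp
Checking each character:
  'n' at position 0: consonant
  'a' at position 1: vowel (running total: 1)
  'c' at position 2: consonant
  'i' at position 3: vowel (running total: 2)
  'o' at position 4: vowel (running total: 3)
  'h' at position 5: consonant
  'd' at position 6: consonant
  'j' at position 7: consonant
  'c' at position 8: consonant
  'p' at position 9: consonant
Total vowels: 3

3


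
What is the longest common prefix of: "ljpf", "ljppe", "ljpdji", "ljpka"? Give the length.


Words: ljpf, ljppe, ljpdji, ljpka
  Position 0: all 'l' => match
  Position 1: all 'j' => match
  Position 2: all 'p' => match
  Position 3: ('f', 'p', 'd', 'k') => mismatch, stop
LCP = "ljp" (length 3)

3


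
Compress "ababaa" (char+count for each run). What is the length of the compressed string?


Input: ababaa
Runs:
  'a' x 1 => "a1"
  'b' x 1 => "b1"
  'a' x 1 => "a1"
  'b' x 1 => "b1"
  'a' x 2 => "a2"
Compressed: "a1b1a1b1a2"
Compressed length: 10

10


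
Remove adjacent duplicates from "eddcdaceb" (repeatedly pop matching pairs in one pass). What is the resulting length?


Input: eddcdaceb
Stack-based adjacent duplicate removal:
  Read 'e': push. Stack: e
  Read 'd': push. Stack: ed
  Read 'd': matches stack top 'd' => pop. Stack: e
  Read 'c': push. Stack: ec
  Read 'd': push. Stack: ecd
  Read 'a': push. Stack: ecda
  Read 'c': push. Stack: ecdac
  Read 'e': push. Stack: ecdace
  Read 'b': push. Stack: ecdaceb
Final stack: "ecdaceb" (length 7)

7


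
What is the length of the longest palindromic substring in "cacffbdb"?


Input: "cacffbdb"
Checking substrings for palindromes:
  [0:3] "cac" (len 3) => palindrome
  [5:8] "bdb" (len 3) => palindrome
  [3:5] "ff" (len 2) => palindrome
Longest palindromic substring: "cac" with length 3

3


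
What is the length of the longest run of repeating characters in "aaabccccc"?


Input: "aaabccccc"
Scanning for longest run:
  Position 1 ('a'): continues run of 'a', length=2
  Position 2 ('a'): continues run of 'a', length=3
  Position 3 ('b'): new char, reset run to 1
  Position 4 ('c'): new char, reset run to 1
  Position 5 ('c'): continues run of 'c', length=2
  Position 6 ('c'): continues run of 'c', length=3
  Position 7 ('c'): continues run of 'c', length=4
  Position 8 ('c'): continues run of 'c', length=5
Longest run: 'c' with length 5

5


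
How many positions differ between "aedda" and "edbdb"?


Comparing "aedda" and "edbdb" position by position:
  Position 0: 'a' vs 'e' => DIFFER
  Position 1: 'e' vs 'd' => DIFFER
  Position 2: 'd' vs 'b' => DIFFER
  Position 3: 'd' vs 'd' => same
  Position 4: 'a' vs 'b' => DIFFER
Positions that differ: 4

4


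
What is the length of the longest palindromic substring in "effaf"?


Input: "effaf"
Checking substrings for palindromes:
  [2:5] "faf" (len 3) => palindrome
  [1:3] "ff" (len 2) => palindrome
Longest palindromic substring: "faf" with length 3

3


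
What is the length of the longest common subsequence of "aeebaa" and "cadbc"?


LCS of "aeebaa" and "cadbc"
DP table:
           c    a    d    b    c
      0    0    0    0    0    0
  a   0    0    1    1    1    1
  e   0    0    1    1    1    1
  e   0    0    1    1    1    1
  b   0    0    1    1    2    2
  a   0    0    1    1    2    2
  a   0    0    1    1    2    2
LCS length = dp[6][5] = 2

2


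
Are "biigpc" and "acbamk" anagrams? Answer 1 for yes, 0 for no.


Strings: "biigpc", "acbamk"
Sorted first:  bcgiip
Sorted second: aabckm
Differ at position 0: 'b' vs 'a' => not anagrams

0


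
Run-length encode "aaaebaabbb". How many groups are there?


Input: aaaebaabbb
Scanning for consecutive runs:
  Group 1: 'a' x 3 (positions 0-2)
  Group 2: 'e' x 1 (positions 3-3)
  Group 3: 'b' x 1 (positions 4-4)
  Group 4: 'a' x 2 (positions 5-6)
  Group 5: 'b' x 3 (positions 7-9)
Total groups: 5

5


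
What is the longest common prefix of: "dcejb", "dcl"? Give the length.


Words: dcejb, dcl
  Position 0: all 'd' => match
  Position 1: all 'c' => match
  Position 2: ('e', 'l') => mismatch, stop
LCP = "dc" (length 2)

2


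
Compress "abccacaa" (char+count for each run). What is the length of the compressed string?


Input: abccacaa
Runs:
  'a' x 1 => "a1"
  'b' x 1 => "b1"
  'c' x 2 => "c2"
  'a' x 1 => "a1"
  'c' x 1 => "c1"
  'a' x 2 => "a2"
Compressed: "a1b1c2a1c1a2"
Compressed length: 12

12


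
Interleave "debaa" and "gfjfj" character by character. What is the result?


Interleaving "debaa" and "gfjfj":
  Position 0: 'd' from first, 'g' from second => "dg"
  Position 1: 'e' from first, 'f' from second => "ef"
  Position 2: 'b' from first, 'j' from second => "bj"
  Position 3: 'a' from first, 'f' from second => "af"
  Position 4: 'a' from first, 'j' from second => "aj"
Result: dgefbjafaj

dgefbjafaj


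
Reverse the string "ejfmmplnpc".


Input: ejfmmplnpc
Reading characters right to left:
  Position 9: 'c'
  Position 8: 'p'
  Position 7: 'n'
  Position 6: 'l'
  Position 5: 'p'
  Position 4: 'm'
  Position 3: 'm'
  Position 2: 'f'
  Position 1: 'j'
  Position 0: 'e'
Reversed: cpnlpmmfje

cpnlpmmfje


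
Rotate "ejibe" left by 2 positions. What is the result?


Input: "ejibe", rotate left by 2
First 2 characters: "ej"
Remaining characters: "ibe"
Concatenate remaining + first: "ibe" + "ej" = "ibeej"

ibeej


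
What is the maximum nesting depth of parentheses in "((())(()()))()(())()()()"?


Input: "((())(()()))()(())()()()"
Tracking depth:
  Position 0 '(': depth becomes 1
  Position 1 '(': depth becomes 2
  Position 2 '(': depth becomes 3
  Position 3 ')': depth becomes 2
  Position 4 ')': depth becomes 1
  Position 5 '(': depth becomes 2
  Position 6 '(': depth becomes 3
  Position 7 ')': depth becomes 2
  Position 8 '(': depth becomes 3
  Position 9 ')': depth becomes 2
  Position 10 ')': depth becomes 1
  Position 11 ')': depth becomes 0
  Position 12 '(': depth becomes 1
  Position 13 ')': depth becomes 0
  Position 14 '(': depth becomes 1
  Position 15 '(': depth becomes 2
  Position 16 ')': depth becomes 1
  Position 17 ')': depth becomes 0
  Position 18 '(': depth becomes 1
  Position 19 ')': depth becomes 0
  Position 20 '(': depth becomes 1
  Position 21 ')': depth becomes 0
  Position 22 '(': depth becomes 1
  Position 23 ')': depth becomes 0
Maximum depth reached: 3

3


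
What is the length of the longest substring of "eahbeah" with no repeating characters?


Input: "eahbeah"
Sliding window (track last position of each char):
  Position 0 ('e'): window [0,0] length 1 -- new best
  Position 1 ('a'): window [0,1] length 2 -- new best
  Position 2 ('h'): window [0,2] length 3 -- new best
  Position 3 ('b'): window [0,3] length 4 -- new best
  Position 4 ('e'): repeat (last at 0), move window start to 1
  Position 4 ('e'): window [1,4] length 4
  Position 5 ('a'): repeat (last at 1), move window start to 2
  Position 5 ('a'): window [2,5] length 4
  Position 6 ('h'): repeat (last at 2), move window start to 3
  Position 6 ('h'): window [3,6] length 4
Longest substring with no repeats: "eahb" with length 4

4


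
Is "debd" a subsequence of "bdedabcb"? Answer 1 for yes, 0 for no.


Check if "debd" is a subsequence of "bdedabcb"
Greedy scan:
  Position 0 ('b'): no match needed
  Position 1 ('d'): matches sub[0] = 'd'
  Position 2 ('e'): matches sub[1] = 'e'
  Position 3 ('d'): no match needed
  Position 4 ('a'): no match needed
  Position 5 ('b'): matches sub[2] = 'b'
  Position 6 ('c'): no match needed
  Position 7 ('b'): no match needed
Only matched 3/4 characters => not a subsequence

0


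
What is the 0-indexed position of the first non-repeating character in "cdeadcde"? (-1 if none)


Input: cdeadcde
Character frequencies:
  'a': 1
  'c': 2
  'd': 3
  'e': 2
Scanning left to right for freq == 1:
  Position 0 ('c'): freq=2, skip
  Position 1 ('d'): freq=3, skip
  Position 2 ('e'): freq=2, skip
  Position 3 ('a'): unique! => answer = 3

3


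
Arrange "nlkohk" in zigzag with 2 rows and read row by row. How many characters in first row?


Zigzag "nlkohk" into 2 rows:
Placing characters:
  'n' => row 0
  'l' => row 1
  'k' => row 0
  'o' => row 1
  'h' => row 0
  'k' => row 1
Rows:
  Row 0: "nkh"
  Row 1: "lok"
First row length: 3

3


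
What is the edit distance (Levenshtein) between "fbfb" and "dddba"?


Computing edit distance: "fbfb" -> "dddba"
DP table:
           d    d    d    b    a
      0    1    2    3    4    5
  f   1    1    2    3    4    5
  b   2    2    2    3    3    4
  f   3    3    3    3    4    4
  b   4    4    4    4    3    4
Edit distance = dp[4][5] = 4

4


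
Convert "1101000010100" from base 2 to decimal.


Input: "1101000010100" in base 2
Positional expansion:
  Digit '1' (value 1) x 2^12 = 4096
  Digit '1' (value 1) x 2^11 = 2048
  Digit '0' (value 0) x 2^10 = 0
  Digit '1' (value 1) x 2^9 = 512
  Digit '0' (value 0) x 2^8 = 0
  Digit '0' (value 0) x 2^7 = 0
  Digit '0' (value 0) x 2^6 = 0
  Digit '0' (value 0) x 2^5 = 0
  Digit '1' (value 1) x 2^4 = 16
  Digit '0' (value 0) x 2^3 = 0
  Digit '1' (value 1) x 2^2 = 4
  Digit '0' (value 0) x 2^1 = 0
  Digit '0' (value 0) x 2^0 = 0
Sum = 6676

6676


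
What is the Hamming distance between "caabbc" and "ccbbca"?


Comparing "caabbc" and "ccbbca" position by position:
  Position 0: 'c' vs 'c' => same
  Position 1: 'a' vs 'c' => differ
  Position 2: 'a' vs 'b' => differ
  Position 3: 'b' vs 'b' => same
  Position 4: 'b' vs 'c' => differ
  Position 5: 'c' vs 'a' => differ
Total differences (Hamming distance): 4

4


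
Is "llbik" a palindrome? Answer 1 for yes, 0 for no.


Input: llbik
Reversed: kibll
  Compare pos 0 ('l') with pos 4 ('k'): MISMATCH
  Compare pos 1 ('l') with pos 3 ('i'): MISMATCH
Result: not a palindrome

0


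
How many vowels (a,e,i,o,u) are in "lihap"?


Input: lihap
Checking each character:
  'l' at position 0: consonant
  'i' at position 1: vowel (running total: 1)
  'h' at position 2: consonant
  'a' at position 3: vowel (running total: 2)
  'p' at position 4: consonant
Total vowels: 2

2


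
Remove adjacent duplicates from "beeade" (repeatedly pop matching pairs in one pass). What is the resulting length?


Input: beeade
Stack-based adjacent duplicate removal:
  Read 'b': push. Stack: b
  Read 'e': push. Stack: be
  Read 'e': matches stack top 'e' => pop. Stack: b
  Read 'a': push. Stack: ba
  Read 'd': push. Stack: bad
  Read 'e': push. Stack: bade
Final stack: "bade" (length 4)

4


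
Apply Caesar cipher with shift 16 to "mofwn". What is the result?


Caesar cipher: shift "mofwn" by 16
  'm' (pos 12) + 16 = pos 2 = 'c'
  'o' (pos 14) + 16 = pos 4 = 'e'
  'f' (pos 5) + 16 = pos 21 = 'v'
  'w' (pos 22) + 16 = pos 12 = 'm'
  'n' (pos 13) + 16 = pos 3 = 'd'
Result: cevmd

cevmd


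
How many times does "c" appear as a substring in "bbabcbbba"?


Searching for "c" in "bbabcbbba"
Scanning each position:
  Position 0: "b" => no
  Position 1: "b" => no
  Position 2: "a" => no
  Position 3: "b" => no
  Position 4: "c" => MATCH
  Position 5: "b" => no
  Position 6: "b" => no
  Position 7: "b" => no
  Position 8: "a" => no
Total occurrences: 1

1


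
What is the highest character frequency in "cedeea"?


Input: cedeea
Character counts:
  'a': 1
  'c': 1
  'd': 1
  'e': 3
Maximum frequency: 3

3


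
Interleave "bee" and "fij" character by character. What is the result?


Interleaving "bee" and "fij":
  Position 0: 'b' from first, 'f' from second => "bf"
  Position 1: 'e' from first, 'i' from second => "ei"
  Position 2: 'e' from first, 'j' from second => "ej"
Result: bfeiej

bfeiej


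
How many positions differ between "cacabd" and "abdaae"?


Comparing "cacabd" and "abdaae" position by position:
  Position 0: 'c' vs 'a' => DIFFER
  Position 1: 'a' vs 'b' => DIFFER
  Position 2: 'c' vs 'd' => DIFFER
  Position 3: 'a' vs 'a' => same
  Position 4: 'b' vs 'a' => DIFFER
  Position 5: 'd' vs 'e' => DIFFER
Positions that differ: 5

5


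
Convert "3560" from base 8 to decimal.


Input: "3560" in base 8
Positional expansion:
  Digit '3' (value 3) x 8^3 = 1536
  Digit '5' (value 5) x 8^2 = 320
  Digit '6' (value 6) x 8^1 = 48
  Digit '0' (value 0) x 8^0 = 0
Sum = 1904

1904


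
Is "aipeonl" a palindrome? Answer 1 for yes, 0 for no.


Input: aipeonl
Reversed: lnoepia
  Compare pos 0 ('a') with pos 6 ('l'): MISMATCH
  Compare pos 1 ('i') with pos 5 ('n'): MISMATCH
  Compare pos 2 ('p') with pos 4 ('o'): MISMATCH
Result: not a palindrome

0


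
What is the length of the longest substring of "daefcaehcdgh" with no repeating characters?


Input: "daefcaehcdgh"
Sliding window (track last position of each char):
  Position 0 ('d'): window [0,0] length 1 -- new best
  Position 1 ('a'): window [0,1] length 2 -- new best
  Position 2 ('e'): window [0,2] length 3 -- new best
  Position 3 ('f'): window [0,3] length 4 -- new best
  Position 4 ('c'): window [0,4] length 5 -- new best
  Position 5 ('a'): repeat (last at 1), move window start to 2
  Position 5 ('a'): window [2,5] length 4
  Position 6 ('e'): repeat (last at 2), move window start to 3
  Position 6 ('e'): window [3,6] length 4
  Position 7 ('h'): window [3,7] length 5
  Position 8 ('c'): repeat (last at 4), move window start to 5
  Position 8 ('c'): window [5,8] length 4
  Position 9 ('d'): window [5,9] length 5
  Position 10 ('g'): window [5,10] length 6 -- new best
  Position 11 ('h'): repeat (last at 7), move window start to 8
  Position 11 ('h'): window [8,11] length 4
Longest substring with no repeats: "aehcdg" with length 6

6


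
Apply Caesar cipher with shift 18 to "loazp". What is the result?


Caesar cipher: shift "loazp" by 18
  'l' (pos 11) + 18 = pos 3 = 'd'
  'o' (pos 14) + 18 = pos 6 = 'g'
  'a' (pos 0) + 18 = pos 18 = 's'
  'z' (pos 25) + 18 = pos 17 = 'r'
  'p' (pos 15) + 18 = pos 7 = 'h'
Result: dgsrh

dgsrh


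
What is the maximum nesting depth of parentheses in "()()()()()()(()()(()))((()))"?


Input: "()()()()()()(()()(()))((()))"
Tracking depth:
  Position 0 '(': depth becomes 1
  Position 1 ')': depth becomes 0
  Position 2 '(': depth becomes 1
  Position 3 ')': depth becomes 0
  Position 4 '(': depth becomes 1
  Position 5 ')': depth becomes 0
  Position 6 '(': depth becomes 1
  Position 7 ')': depth becomes 0
  Position 8 '(': depth becomes 1
  Position 9 ')': depth becomes 0
  Position 10 '(': depth becomes 1
  Position 11 ')': depth becomes 0
  Position 12 '(': depth becomes 1
  Position 13 '(': depth becomes 2
  Position 14 ')': depth becomes 1
  Position 15 '(': depth becomes 2
  Position 16 ')': depth becomes 1
  Position 17 '(': depth becomes 2
  Position 18 '(': depth becomes 3
  Position 19 ')': depth becomes 2
  Position 20 ')': depth becomes 1
  Position 21 ')': depth becomes 0
  Position 22 '(': depth becomes 1
  Position 23 '(': depth becomes 2
  Position 24 '(': depth becomes 3
  Position 25 ')': depth becomes 2
  Position 26 ')': depth becomes 1
  Position 27 ')': depth becomes 0
Maximum depth reached: 3

3


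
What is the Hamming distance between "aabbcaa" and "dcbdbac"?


Comparing "aabbcaa" and "dcbdbac" position by position:
  Position 0: 'a' vs 'd' => differ
  Position 1: 'a' vs 'c' => differ
  Position 2: 'b' vs 'b' => same
  Position 3: 'b' vs 'd' => differ
  Position 4: 'c' vs 'b' => differ
  Position 5: 'a' vs 'a' => same
  Position 6: 'a' vs 'c' => differ
Total differences (Hamming distance): 5

5


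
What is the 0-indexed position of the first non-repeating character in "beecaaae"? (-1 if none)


Input: beecaaae
Character frequencies:
  'a': 3
  'b': 1
  'c': 1
  'e': 3
Scanning left to right for freq == 1:
  Position 0 ('b'): unique! => answer = 0

0


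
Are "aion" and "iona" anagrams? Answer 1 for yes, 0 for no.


Strings: "aion", "iona"
Sorted first:  aino
Sorted second: aino
Sorted forms match => anagrams

1


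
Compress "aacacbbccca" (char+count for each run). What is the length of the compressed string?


Input: aacacbbccca
Runs:
  'a' x 2 => "a2"
  'c' x 1 => "c1"
  'a' x 1 => "a1"
  'c' x 1 => "c1"
  'b' x 2 => "b2"
  'c' x 3 => "c3"
  'a' x 1 => "a1"
Compressed: "a2c1a1c1b2c3a1"
Compressed length: 14

14


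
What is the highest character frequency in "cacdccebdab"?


Input: cacdccebdab
Character counts:
  'a': 2
  'b': 2
  'c': 4
  'd': 2
  'e': 1
Maximum frequency: 4

4


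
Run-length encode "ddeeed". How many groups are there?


Input: ddeeed
Scanning for consecutive runs:
  Group 1: 'd' x 2 (positions 0-1)
  Group 2: 'e' x 3 (positions 2-4)
  Group 3: 'd' x 1 (positions 5-5)
Total groups: 3

3


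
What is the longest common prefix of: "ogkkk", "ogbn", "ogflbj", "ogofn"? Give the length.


Words: ogkkk, ogbn, ogflbj, ogofn
  Position 0: all 'o' => match
  Position 1: all 'g' => match
  Position 2: ('k', 'b', 'f', 'o') => mismatch, stop
LCP = "og" (length 2)

2


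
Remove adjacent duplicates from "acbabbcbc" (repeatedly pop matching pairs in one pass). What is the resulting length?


Input: acbabbcbc
Stack-based adjacent duplicate removal:
  Read 'a': push. Stack: a
  Read 'c': push. Stack: ac
  Read 'b': push. Stack: acb
  Read 'a': push. Stack: acba
  Read 'b': push. Stack: acbab
  Read 'b': matches stack top 'b' => pop. Stack: acba
  Read 'c': push. Stack: acbac
  Read 'b': push. Stack: acbacb
  Read 'c': push. Stack: acbacbc
Final stack: "acbacbc" (length 7)

7


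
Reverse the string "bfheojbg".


Input: bfheojbg
Reading characters right to left:
  Position 7: 'g'
  Position 6: 'b'
  Position 5: 'j'
  Position 4: 'o'
  Position 3: 'e'
  Position 2: 'h'
  Position 1: 'f'
  Position 0: 'b'
Reversed: gbjoehfb

gbjoehfb


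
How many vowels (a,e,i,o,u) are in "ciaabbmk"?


Input: ciaabbmk
Checking each character:
  'c' at position 0: consonant
  'i' at position 1: vowel (running total: 1)
  'a' at position 2: vowel (running total: 2)
  'a' at position 3: vowel (running total: 3)
  'b' at position 4: consonant
  'b' at position 5: consonant
  'm' at position 6: consonant
  'k' at position 7: consonant
Total vowels: 3

3


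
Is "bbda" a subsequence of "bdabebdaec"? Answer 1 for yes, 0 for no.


Check if "bbda" is a subsequence of "bdabebdaec"
Greedy scan:
  Position 0 ('b'): matches sub[0] = 'b'
  Position 1 ('d'): no match needed
  Position 2 ('a'): no match needed
  Position 3 ('b'): matches sub[1] = 'b'
  Position 4 ('e'): no match needed
  Position 5 ('b'): no match needed
  Position 6 ('d'): matches sub[2] = 'd'
  Position 7 ('a'): matches sub[3] = 'a'
  Position 8 ('e'): no match needed
  Position 9 ('c'): no match needed
All 4 characters matched => is a subsequence

1


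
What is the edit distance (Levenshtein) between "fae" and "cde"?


Computing edit distance: "fae" -> "cde"
DP table:
           c    d    e
      0    1    2    3
  f   1    1    2    3
  a   2    2    2    3
  e   3    3    3    2
Edit distance = dp[3][3] = 2

2


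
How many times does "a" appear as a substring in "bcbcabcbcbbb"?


Searching for "a" in "bcbcabcbcbbb"
Scanning each position:
  Position 0: "b" => no
  Position 1: "c" => no
  Position 2: "b" => no
  Position 3: "c" => no
  Position 4: "a" => MATCH
  Position 5: "b" => no
  Position 6: "c" => no
  Position 7: "b" => no
  Position 8: "c" => no
  Position 9: "b" => no
  Position 10: "b" => no
  Position 11: "b" => no
Total occurrences: 1

1


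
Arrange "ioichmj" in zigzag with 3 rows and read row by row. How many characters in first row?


Zigzag "ioichmj" into 3 rows:
Placing characters:
  'i' => row 0
  'o' => row 1
  'i' => row 2
  'c' => row 1
  'h' => row 0
  'm' => row 1
  'j' => row 2
Rows:
  Row 0: "ih"
  Row 1: "ocm"
  Row 2: "ij"
First row length: 2

2


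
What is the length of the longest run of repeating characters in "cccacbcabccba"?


Input: "cccacbcabccba"
Scanning for longest run:
  Position 1 ('c'): continues run of 'c', length=2
  Position 2 ('c'): continues run of 'c', length=3
  Position 3 ('a'): new char, reset run to 1
  Position 4 ('c'): new char, reset run to 1
  Position 5 ('b'): new char, reset run to 1
  Position 6 ('c'): new char, reset run to 1
  Position 7 ('a'): new char, reset run to 1
  Position 8 ('b'): new char, reset run to 1
  Position 9 ('c'): new char, reset run to 1
  Position 10 ('c'): continues run of 'c', length=2
  Position 11 ('b'): new char, reset run to 1
  Position 12 ('a'): new char, reset run to 1
Longest run: 'c' with length 3

3


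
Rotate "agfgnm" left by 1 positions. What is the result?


Input: "agfgnm", rotate left by 1
First 1 characters: "a"
Remaining characters: "gfgnm"
Concatenate remaining + first: "gfgnm" + "a" = "gfgnma"

gfgnma


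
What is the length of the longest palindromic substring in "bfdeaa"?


Input: "bfdeaa"
Checking substrings for palindromes:
  [4:6] "aa" (len 2) => palindrome
Longest palindromic substring: "aa" with length 2

2


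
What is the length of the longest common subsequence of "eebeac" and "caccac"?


LCS of "eebeac" and "caccac"
DP table:
           c    a    c    c    a    c
      0    0    0    0    0    0    0
  e   0    0    0    0    0    0    0
  e   0    0    0    0    0    0    0
  b   0    0    0    0    0    0    0
  e   0    0    0    0    0    0    0
  a   0    0    1    1    1    1    1
  c   0    1    1    2    2    2    2
LCS length = dp[6][6] = 2

2


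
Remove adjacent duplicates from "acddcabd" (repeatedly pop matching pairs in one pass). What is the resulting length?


Input: acddcabd
Stack-based adjacent duplicate removal:
  Read 'a': push. Stack: a
  Read 'c': push. Stack: ac
  Read 'd': push. Stack: acd
  Read 'd': matches stack top 'd' => pop. Stack: ac
  Read 'c': matches stack top 'c' => pop. Stack: a
  Read 'a': matches stack top 'a' => pop. Stack: (empty)
  Read 'b': push. Stack: b
  Read 'd': push. Stack: bd
Final stack: "bd" (length 2)

2


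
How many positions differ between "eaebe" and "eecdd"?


Comparing "eaebe" and "eecdd" position by position:
  Position 0: 'e' vs 'e' => same
  Position 1: 'a' vs 'e' => DIFFER
  Position 2: 'e' vs 'c' => DIFFER
  Position 3: 'b' vs 'd' => DIFFER
  Position 4: 'e' vs 'd' => DIFFER
Positions that differ: 4

4


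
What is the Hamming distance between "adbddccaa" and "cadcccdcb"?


Comparing "adbddccaa" and "cadcccdcb" position by position:
  Position 0: 'a' vs 'c' => differ
  Position 1: 'd' vs 'a' => differ
  Position 2: 'b' vs 'd' => differ
  Position 3: 'd' vs 'c' => differ
  Position 4: 'd' vs 'c' => differ
  Position 5: 'c' vs 'c' => same
  Position 6: 'c' vs 'd' => differ
  Position 7: 'a' vs 'c' => differ
  Position 8: 'a' vs 'b' => differ
Total differences (Hamming distance): 8

8


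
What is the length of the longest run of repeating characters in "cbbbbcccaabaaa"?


Input: "cbbbbcccaabaaa"
Scanning for longest run:
  Position 1 ('b'): new char, reset run to 1
  Position 2 ('b'): continues run of 'b', length=2
  Position 3 ('b'): continues run of 'b', length=3
  Position 4 ('b'): continues run of 'b', length=4
  Position 5 ('c'): new char, reset run to 1
  Position 6 ('c'): continues run of 'c', length=2
  Position 7 ('c'): continues run of 'c', length=3
  Position 8 ('a'): new char, reset run to 1
  Position 9 ('a'): continues run of 'a', length=2
  Position 10 ('b'): new char, reset run to 1
  Position 11 ('a'): new char, reset run to 1
  Position 12 ('a'): continues run of 'a', length=2
  Position 13 ('a'): continues run of 'a', length=3
Longest run: 'b' with length 4

4


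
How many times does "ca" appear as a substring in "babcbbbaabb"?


Searching for "ca" in "babcbbbaabb"
Scanning each position:
  Position 0: "ba" => no
  Position 1: "ab" => no
  Position 2: "bc" => no
  Position 3: "cb" => no
  Position 4: "bb" => no
  Position 5: "bb" => no
  Position 6: "ba" => no
  Position 7: "aa" => no
  Position 8: "ab" => no
  Position 9: "bb" => no
Total occurrences: 0

0


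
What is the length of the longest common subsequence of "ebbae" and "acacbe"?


LCS of "ebbae" and "acacbe"
DP table:
           a    c    a    c    b    e
      0    0    0    0    0    0    0
  e   0    0    0    0    0    0    1
  b   0    0    0    0    0    1    1
  b   0    0    0    0    0    1    1
  a   0    1    1    1    1    1    1
  e   0    1    1    1    1    1    2
LCS length = dp[5][6] = 2

2


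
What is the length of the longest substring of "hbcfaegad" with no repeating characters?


Input: "hbcfaegad"
Sliding window (track last position of each char):
  Position 0 ('h'): window [0,0] length 1 -- new best
  Position 1 ('b'): window [0,1] length 2 -- new best
  Position 2 ('c'): window [0,2] length 3 -- new best
  Position 3 ('f'): window [0,3] length 4 -- new best
  Position 4 ('a'): window [0,4] length 5 -- new best
  Position 5 ('e'): window [0,5] length 6 -- new best
  Position 6 ('g'): window [0,6] length 7 -- new best
  Position 7 ('a'): repeat (last at 4), move window start to 5
  Position 7 ('a'): window [5,7] length 3
  Position 8 ('d'): window [5,8] length 4
Longest substring with no repeats: "hbcfaeg" with length 7

7
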